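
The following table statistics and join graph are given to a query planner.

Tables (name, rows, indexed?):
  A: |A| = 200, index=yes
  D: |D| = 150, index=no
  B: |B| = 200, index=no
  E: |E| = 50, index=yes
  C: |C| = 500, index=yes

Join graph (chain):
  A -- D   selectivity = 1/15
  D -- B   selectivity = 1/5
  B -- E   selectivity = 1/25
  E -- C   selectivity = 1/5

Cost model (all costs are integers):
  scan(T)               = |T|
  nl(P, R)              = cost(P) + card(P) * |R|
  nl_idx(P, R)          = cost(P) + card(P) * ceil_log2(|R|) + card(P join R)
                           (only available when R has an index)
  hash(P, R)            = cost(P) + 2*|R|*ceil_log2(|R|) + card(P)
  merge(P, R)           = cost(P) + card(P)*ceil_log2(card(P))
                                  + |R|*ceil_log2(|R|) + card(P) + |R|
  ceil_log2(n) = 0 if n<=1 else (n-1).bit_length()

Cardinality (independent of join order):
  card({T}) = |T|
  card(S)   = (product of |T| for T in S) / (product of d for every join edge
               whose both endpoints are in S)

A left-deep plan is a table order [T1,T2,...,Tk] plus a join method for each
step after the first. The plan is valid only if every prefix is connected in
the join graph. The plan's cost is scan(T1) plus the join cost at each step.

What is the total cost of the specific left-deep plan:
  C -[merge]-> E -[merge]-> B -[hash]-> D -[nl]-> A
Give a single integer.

step 1: scan C: cost=500, card=500
step 2: join E via merge
    card(P join E) = 500*50/(5) = 5000
    cost = 500 + 500*9 + 50*6 + 500 + 50 = 5850
step 3: join B via merge
    card(P join B) = 5000*200/(25) = 40000
    cost = 5850 + 5000*13 + 200*8 + 5000 + 200 = 77650
step 4: join D via hash
    card(P join D) = 40000*150/(5) = 1200000
    cost = 77650 + 2*150*8 + 40000 = 120050
step 5: join A via nl
    card(P join A) = 1200000*200/(15) = 16000000
    cost = 120050 + 1200000*200 = 240120050

240120050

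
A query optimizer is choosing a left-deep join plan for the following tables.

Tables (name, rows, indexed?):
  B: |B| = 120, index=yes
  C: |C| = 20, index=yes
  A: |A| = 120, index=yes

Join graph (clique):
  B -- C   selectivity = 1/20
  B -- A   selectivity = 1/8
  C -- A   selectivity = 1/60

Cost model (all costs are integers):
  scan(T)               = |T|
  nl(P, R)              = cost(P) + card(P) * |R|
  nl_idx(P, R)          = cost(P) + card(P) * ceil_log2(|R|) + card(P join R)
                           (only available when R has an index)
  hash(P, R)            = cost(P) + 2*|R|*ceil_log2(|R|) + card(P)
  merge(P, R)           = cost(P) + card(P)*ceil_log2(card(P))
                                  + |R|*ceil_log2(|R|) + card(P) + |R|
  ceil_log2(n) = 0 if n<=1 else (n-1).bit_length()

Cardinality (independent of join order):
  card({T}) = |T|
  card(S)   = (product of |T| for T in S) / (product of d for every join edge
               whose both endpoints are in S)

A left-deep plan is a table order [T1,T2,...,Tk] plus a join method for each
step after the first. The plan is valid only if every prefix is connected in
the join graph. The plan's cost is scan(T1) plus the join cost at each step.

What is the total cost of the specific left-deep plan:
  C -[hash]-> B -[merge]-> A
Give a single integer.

3640

step 1: scan C: cost=20, card=20
step 2: join B via hash
    card(P join B) = 20*120/(20) = 120
    cost = 20 + 2*120*7 + 20 = 1720
step 3: join A via merge
    card(P join A) = 120*120/(8*60) = 30
    cost = 1720 + 120*7 + 120*7 + 120 + 120 = 3640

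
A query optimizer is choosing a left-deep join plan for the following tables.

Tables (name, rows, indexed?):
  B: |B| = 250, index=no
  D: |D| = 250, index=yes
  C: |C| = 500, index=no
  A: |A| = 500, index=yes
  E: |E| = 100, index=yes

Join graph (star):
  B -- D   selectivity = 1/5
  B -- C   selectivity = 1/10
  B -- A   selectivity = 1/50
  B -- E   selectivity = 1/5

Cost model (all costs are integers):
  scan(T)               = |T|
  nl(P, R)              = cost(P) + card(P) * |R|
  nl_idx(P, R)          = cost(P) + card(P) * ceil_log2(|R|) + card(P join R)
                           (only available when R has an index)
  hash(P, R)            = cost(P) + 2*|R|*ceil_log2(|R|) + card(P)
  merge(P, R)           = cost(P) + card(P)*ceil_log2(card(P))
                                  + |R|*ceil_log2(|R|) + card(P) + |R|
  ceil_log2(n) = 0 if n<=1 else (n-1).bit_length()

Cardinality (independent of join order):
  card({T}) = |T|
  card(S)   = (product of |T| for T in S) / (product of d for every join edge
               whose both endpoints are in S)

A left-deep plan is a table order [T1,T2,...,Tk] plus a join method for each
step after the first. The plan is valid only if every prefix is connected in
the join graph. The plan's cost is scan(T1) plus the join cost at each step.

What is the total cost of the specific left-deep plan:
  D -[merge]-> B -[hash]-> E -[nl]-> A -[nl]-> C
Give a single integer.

step 1: scan D: cost=250, card=250
step 2: join B via merge
    card(P join B) = 250*250/(5) = 12500
    cost = 250 + 250*8 + 250*8 + 250 + 250 = 4750
step 3: join E via hash
    card(P join E) = 12500*100/(5) = 250000
    cost = 4750 + 2*100*7 + 12500 = 18650
step 4: join A via nl
    card(P join A) = 250000*500/(50) = 2500000
    cost = 18650 + 250000*500 = 125018650
step 5: join C via nl
    card(P join C) = 2500000*500/(10) = 125000000
    cost = 125018650 + 2500000*500 = 1375018650

1375018650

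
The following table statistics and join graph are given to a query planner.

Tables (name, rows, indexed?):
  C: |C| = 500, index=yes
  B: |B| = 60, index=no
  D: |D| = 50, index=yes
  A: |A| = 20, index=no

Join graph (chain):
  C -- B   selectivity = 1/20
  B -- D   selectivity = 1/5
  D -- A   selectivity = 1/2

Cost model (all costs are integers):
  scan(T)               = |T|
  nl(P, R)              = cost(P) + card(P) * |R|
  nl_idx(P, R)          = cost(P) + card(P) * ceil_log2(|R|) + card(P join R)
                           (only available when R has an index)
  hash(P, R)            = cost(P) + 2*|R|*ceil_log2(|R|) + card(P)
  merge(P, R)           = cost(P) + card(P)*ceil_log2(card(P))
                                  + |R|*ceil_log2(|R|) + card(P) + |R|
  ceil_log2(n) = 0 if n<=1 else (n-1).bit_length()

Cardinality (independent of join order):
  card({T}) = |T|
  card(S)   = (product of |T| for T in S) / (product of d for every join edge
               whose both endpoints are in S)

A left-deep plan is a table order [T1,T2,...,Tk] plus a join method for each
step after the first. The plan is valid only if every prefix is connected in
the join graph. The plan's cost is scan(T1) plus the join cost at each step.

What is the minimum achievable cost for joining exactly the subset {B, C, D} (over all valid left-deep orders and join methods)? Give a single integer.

3820

Selinger DP over subsets of {B,C,D}:
  {C}: scan cost=500, card=500
  {B}: scan cost=60, card=60
  {D}: scan cost=50, card=50
  {BC}: card=1500; try (B,hash)→1720, (C,nl_idx)→2100, (C,merge)→5480, (B,merge)→5920, (C,hash)→9120, (C,nl)→30060 …(+1); best=1720 via (B,hash)
  {BD}: card=600; try (D,hash)→720, (B,hash)→820, (B,merge)→820, (D,merge)→830, (D,nl_idx)→1020, (B,nl)→3050 …(+1); best=720 via (D,hash)
  {BCD}: card=15000; try (D,hash)→3820, (C,hash)→10320, (C,merge)→12320, (D,merge)→20070, (C,nl_idx)→21120, (D,nl_idx)→25720 …(+2); best=3820 via (D,hash)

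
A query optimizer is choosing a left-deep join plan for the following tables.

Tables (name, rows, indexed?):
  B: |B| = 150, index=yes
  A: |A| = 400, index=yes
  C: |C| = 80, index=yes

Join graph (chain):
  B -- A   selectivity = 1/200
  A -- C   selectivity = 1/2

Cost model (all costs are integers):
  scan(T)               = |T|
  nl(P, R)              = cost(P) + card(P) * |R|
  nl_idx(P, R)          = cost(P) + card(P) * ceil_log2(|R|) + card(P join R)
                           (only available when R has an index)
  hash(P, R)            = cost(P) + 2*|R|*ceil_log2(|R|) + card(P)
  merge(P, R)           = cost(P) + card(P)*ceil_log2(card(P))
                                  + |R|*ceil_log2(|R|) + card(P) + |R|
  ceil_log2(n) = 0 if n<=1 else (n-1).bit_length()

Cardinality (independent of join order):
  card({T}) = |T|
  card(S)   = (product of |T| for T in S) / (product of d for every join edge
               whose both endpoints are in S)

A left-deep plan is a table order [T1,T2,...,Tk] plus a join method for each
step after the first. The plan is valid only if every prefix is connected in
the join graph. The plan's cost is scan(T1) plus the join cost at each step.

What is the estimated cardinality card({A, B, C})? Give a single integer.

Tables in S: A(400), B(150), C(80)
Edges inside S: B-A(d=200), A-C(d=2)
numerator = 400 * 150 * 80 = 4800000
denominator = 200 * 2 = 400
card(S) = 4800000 / 400 = 12000

12000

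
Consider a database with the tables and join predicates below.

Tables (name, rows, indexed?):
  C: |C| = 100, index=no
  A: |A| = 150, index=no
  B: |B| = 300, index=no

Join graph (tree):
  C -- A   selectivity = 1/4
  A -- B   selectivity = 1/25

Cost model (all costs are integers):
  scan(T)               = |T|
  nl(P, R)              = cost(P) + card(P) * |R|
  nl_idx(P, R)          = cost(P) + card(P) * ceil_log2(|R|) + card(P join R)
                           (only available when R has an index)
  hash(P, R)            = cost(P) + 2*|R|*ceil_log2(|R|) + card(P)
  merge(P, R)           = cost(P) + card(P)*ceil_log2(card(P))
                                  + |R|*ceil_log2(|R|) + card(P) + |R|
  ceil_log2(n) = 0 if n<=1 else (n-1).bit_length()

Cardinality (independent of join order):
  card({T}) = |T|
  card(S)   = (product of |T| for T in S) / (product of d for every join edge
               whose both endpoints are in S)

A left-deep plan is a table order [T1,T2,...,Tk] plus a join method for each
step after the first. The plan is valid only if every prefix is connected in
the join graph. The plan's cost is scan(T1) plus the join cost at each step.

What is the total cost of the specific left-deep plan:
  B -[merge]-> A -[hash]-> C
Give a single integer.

7850

step 1: scan B: cost=300, card=300
step 2: join A via merge
    card(P join A) = 300*150/(25) = 1800
    cost = 300 + 300*9 + 150*8 + 300 + 150 = 4650
step 3: join C via hash
    card(P join C) = 1800*100/(4) = 45000
    cost = 4650 + 2*100*7 + 1800 = 7850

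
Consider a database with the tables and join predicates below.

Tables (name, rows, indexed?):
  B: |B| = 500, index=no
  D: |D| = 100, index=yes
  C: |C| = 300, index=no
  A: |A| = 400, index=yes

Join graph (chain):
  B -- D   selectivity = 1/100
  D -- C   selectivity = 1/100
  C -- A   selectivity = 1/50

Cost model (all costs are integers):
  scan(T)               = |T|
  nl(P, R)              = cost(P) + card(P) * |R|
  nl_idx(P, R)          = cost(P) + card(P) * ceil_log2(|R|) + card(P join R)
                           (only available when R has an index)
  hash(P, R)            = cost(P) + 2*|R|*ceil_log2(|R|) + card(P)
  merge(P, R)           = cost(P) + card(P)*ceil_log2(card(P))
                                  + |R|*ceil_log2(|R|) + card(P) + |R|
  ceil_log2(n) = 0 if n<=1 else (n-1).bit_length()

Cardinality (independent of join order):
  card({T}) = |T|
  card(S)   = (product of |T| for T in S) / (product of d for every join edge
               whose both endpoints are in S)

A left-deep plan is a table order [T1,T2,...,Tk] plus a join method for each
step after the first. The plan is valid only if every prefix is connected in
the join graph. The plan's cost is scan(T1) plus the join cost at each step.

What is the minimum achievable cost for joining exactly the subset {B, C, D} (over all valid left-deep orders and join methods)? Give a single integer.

Selinger DP over subsets of {B,C,D}:
  {B}: scan cost=500, card=500
  {D}: scan cost=100, card=100
  {C}: scan cost=300, card=300
  {BD}: card=500; try (D,hash)→2400, (D,nl_idx)→4500, (B,merge)→5900, (D,merge)→6300, (B,hash)→9200, (B,nl)→50100 …(+1); best=2400 via (D,hash)
  {CD}: card=300; try (D,hash)→2000, (D,nl_idx)→2700, (C,merge)→3900, (D,merge)→4100, (C,hash)→5600, (C,nl)→30100 …(+1); best=2000 via (D,hash)
  {BCD}: card=1500; try (C,hash)→8300, (B,merge)→10000, (C,merge)→10400, (B,hash)→11300, (B,nl)→152000, (C,nl)→152400; best=8300 via (C,hash)

8300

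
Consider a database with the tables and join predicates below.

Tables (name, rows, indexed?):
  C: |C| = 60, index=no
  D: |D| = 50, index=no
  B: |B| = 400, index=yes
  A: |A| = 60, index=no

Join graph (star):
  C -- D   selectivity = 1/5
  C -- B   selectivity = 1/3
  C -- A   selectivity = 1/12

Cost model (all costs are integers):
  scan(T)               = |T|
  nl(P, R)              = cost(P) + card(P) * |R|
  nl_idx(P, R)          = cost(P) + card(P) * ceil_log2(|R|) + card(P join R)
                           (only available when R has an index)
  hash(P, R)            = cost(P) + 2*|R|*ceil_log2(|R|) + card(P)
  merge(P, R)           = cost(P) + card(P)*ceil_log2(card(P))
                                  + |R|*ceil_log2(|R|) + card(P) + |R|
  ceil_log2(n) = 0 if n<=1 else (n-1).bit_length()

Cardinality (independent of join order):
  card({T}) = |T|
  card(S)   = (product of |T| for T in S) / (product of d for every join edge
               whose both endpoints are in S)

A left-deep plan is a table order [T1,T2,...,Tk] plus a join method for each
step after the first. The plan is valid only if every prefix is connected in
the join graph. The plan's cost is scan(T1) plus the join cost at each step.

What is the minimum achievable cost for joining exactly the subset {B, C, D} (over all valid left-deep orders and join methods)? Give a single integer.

8520

Selinger DP over subsets of {B,C,D}:
  {C}: scan cost=60, card=60
  {D}: scan cost=50, card=50
  {B}: scan cost=400, card=400
  {CD}: card=600; try (D,hash)→720, (C,hash)→820, (C,merge)→820, (D,merge)→830, (C,nl)→3050, (D,nl)→3060; best=720 via (D,hash)
  {BC}: card=8000; try (C,hash)→1520, (B,merge)→4480, (C,merge)→4820, (B,hash)→7320, (B,nl_idx)→8600, (B,nl)→24060 …(+1); best=1520 via (C,hash)
  {BCD}: card=80000; try (B,hash)→8520, (D,hash)→10120, (B,merge)→11320, (B,nl_idx)→86120, (D,merge)→113870, (B,nl)→240720 …(+1); best=8520 via (B,hash)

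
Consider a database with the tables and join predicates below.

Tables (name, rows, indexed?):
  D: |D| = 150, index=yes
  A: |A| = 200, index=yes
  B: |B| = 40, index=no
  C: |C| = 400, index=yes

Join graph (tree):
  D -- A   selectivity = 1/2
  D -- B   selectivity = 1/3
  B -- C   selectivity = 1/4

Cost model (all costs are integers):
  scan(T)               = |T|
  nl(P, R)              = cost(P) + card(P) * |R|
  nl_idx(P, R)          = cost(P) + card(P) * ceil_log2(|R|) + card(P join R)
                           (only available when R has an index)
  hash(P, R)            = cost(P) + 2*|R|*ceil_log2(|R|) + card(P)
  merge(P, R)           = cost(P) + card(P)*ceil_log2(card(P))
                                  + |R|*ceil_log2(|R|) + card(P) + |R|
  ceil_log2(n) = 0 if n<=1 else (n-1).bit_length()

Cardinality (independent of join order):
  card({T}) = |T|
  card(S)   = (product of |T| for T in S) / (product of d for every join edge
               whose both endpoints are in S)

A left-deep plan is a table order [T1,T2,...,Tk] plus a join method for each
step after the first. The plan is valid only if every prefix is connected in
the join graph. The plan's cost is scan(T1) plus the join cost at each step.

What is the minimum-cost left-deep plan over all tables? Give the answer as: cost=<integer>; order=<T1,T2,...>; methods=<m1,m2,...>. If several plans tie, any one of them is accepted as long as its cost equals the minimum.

Selinger DP (subsets sized 1..n):
  {D}: scan cost=150, card=150
  {A}: scan cost=200, card=200
  {B}: scan cost=40, card=40
  {C}: scan cost=400, card=400
  {AD}: card=15000; try (D,hash)→2800, (A,merge)→3300, (D,merge)→3350, (A,hash)→3500, (A,nl_idx)→16350, (D,nl_idx)→16800 …(+2); best=2800 via (D,hash)
  {BD}: card=2000; try (B,hash)→780, (D,merge)→1670, (B,merge)→1780, (D,nl_idx)→2360, (D,hash)→2480, (D,nl)→6040 …(+1); best=780 via (B,hash)
  {BC}: card=4000; try (B,hash)→1280, (C,merge)→4320, (C,nl_idx)→4400, (B,merge)→4680, (C,hash)→7280, (C,nl)→16040 …(+1); best=1280 via (B,hash)
  {ABD}: card=200000; try (A,hash)→5980, (B,hash)→18280, (A,merge)→26580, (A,nl_idx)→216780, (B,merge)→228080, (A,nl)→400780 …(+1); best=5980 via (A,hash)
  {BCD}: card=200000; try (D,hash)→7680, (C,hash)→9980, (C,merge)→28780, (D,merge)→54630, (C,nl_idx)→218780, (D,nl_idx)→233280 …(+2); best=7680 via (D,hash)
  {ABCD}: card=20000000; try (A,hash)→210880, (C,hash)→213180, (A,merge)→3809480, (C,merge)→3809980, (A,nl_idx)→21607680, (C,nl_idx)→21805980 …(+2); best=210880 via (A,hash)

cost=210880; order=C,B,D,A; methods=hash,hash,hash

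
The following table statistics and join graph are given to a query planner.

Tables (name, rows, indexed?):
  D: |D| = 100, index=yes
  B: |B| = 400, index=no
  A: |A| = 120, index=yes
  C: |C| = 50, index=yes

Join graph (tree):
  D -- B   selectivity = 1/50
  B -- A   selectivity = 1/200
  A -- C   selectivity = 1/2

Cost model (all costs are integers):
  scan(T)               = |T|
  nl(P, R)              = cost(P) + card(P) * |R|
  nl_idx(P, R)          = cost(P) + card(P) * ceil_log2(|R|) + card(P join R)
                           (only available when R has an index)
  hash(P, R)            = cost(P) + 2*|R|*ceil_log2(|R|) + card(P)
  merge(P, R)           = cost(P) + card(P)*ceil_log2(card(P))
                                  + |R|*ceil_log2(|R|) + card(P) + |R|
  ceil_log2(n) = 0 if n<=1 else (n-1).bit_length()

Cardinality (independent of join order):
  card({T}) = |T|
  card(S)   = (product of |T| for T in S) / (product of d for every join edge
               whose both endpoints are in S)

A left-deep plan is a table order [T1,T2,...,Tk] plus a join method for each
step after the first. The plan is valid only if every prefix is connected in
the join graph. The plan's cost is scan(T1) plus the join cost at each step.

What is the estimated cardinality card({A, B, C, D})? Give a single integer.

Tables in S: A(120), B(400), C(50), D(100)
Edges inside S: D-B(d=50), B-A(d=200), A-C(d=2)
numerator = 120 * 400 * 50 * 100 = 240000000
denominator = 50 * 200 * 2 = 20000
card(S) = 240000000 / 20000 = 12000

12000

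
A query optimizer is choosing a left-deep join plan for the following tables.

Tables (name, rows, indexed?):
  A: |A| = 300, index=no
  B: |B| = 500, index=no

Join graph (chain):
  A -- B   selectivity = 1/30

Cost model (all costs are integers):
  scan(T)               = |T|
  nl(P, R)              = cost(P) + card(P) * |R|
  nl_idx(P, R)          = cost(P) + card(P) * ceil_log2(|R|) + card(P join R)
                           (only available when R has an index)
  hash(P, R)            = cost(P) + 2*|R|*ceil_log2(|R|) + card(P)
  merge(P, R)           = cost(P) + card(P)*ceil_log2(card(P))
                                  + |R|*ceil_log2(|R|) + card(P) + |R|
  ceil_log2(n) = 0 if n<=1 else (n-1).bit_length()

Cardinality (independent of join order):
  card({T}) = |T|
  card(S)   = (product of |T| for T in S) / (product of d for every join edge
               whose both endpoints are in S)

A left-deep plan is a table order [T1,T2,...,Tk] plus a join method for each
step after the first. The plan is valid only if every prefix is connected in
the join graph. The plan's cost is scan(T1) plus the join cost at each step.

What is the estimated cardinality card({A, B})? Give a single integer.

Tables in S: A(300), B(500)
Edges inside S: A-B(d=30)
numerator = 300 * 500 = 150000
denominator = 30 = 30
card(S) = 150000 / 30 = 5000

5000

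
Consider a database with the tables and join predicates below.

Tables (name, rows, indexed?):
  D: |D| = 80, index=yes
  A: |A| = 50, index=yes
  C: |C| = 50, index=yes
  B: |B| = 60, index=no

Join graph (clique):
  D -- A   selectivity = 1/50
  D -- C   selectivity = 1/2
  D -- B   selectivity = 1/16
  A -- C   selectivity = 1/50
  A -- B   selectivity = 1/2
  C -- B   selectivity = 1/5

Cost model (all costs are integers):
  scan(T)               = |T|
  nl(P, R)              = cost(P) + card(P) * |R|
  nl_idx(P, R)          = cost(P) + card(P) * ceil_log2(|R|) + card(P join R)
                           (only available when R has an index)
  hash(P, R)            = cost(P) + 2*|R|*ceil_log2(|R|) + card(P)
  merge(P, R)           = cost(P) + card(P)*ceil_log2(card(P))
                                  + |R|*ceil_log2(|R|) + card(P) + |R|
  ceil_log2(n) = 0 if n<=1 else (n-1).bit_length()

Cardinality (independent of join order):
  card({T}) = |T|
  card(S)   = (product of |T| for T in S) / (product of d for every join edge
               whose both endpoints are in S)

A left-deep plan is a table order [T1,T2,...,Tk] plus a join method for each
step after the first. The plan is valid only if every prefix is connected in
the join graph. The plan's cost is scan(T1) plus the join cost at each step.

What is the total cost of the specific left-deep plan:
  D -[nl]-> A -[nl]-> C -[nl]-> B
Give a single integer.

step 1: scan D: cost=80, card=80
step 2: join A via nl
    card(P join A) = 80*50/(50) = 80
    cost = 80 + 80*50 = 4080
step 3: join C via nl
    card(P join C) = 80*50/(2*50) = 40
    cost = 4080 + 80*50 = 8080
step 4: join B via nl
    card(P join B) = 40*60/(16*2*5) = 15
    cost = 8080 + 40*60 = 10480

10480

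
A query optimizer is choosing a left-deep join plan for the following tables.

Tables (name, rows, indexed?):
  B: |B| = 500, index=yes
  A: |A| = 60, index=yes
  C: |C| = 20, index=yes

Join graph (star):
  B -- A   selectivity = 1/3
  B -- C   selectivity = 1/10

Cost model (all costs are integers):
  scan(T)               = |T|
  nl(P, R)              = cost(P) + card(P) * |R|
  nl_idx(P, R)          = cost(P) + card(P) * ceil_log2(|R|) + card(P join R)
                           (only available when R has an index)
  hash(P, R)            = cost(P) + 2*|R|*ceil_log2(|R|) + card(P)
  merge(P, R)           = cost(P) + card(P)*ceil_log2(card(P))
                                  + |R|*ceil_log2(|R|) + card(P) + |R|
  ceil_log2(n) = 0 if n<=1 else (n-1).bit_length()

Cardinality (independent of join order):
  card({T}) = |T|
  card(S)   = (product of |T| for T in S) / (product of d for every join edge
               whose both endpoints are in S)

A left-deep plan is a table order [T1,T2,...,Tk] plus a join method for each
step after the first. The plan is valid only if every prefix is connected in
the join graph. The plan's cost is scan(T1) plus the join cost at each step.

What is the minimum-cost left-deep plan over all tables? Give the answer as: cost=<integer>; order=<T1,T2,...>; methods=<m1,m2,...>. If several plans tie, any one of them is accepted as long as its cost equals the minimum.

cost=2920; order=B,C,A; methods=hash,hash

Selinger DP (subsets sized 1..n):
  {B}: scan cost=500, card=500
  {A}: scan cost=60, card=60
  {C}: scan cost=20, card=20
  {AB}: card=10000; try (A,hash)→1720, (B,merge)→5480, (A,merge)→5920, (B,hash)→9120, (B,nl_idx)→10600, (A,nl_idx)→13500 …(+2); best=1720 via (A,hash)
  {BC}: card=1000; try (C,hash)→1200, (B,nl_idx)→1200, (C,nl_idx)→4000, (B,merge)→5140, (C,merge)→5620, (B,hash)→9040 …(+2); best=1200 via (C,hash)
  {ABC}: card=20000; try (A,hash)→2920, (C,hash)→11920, (A,merge)→12620, (A,nl_idx)→27200, (A,nl)→61200, (C,nl_idx)→71720 …(+2); best=2920 via (A,hash)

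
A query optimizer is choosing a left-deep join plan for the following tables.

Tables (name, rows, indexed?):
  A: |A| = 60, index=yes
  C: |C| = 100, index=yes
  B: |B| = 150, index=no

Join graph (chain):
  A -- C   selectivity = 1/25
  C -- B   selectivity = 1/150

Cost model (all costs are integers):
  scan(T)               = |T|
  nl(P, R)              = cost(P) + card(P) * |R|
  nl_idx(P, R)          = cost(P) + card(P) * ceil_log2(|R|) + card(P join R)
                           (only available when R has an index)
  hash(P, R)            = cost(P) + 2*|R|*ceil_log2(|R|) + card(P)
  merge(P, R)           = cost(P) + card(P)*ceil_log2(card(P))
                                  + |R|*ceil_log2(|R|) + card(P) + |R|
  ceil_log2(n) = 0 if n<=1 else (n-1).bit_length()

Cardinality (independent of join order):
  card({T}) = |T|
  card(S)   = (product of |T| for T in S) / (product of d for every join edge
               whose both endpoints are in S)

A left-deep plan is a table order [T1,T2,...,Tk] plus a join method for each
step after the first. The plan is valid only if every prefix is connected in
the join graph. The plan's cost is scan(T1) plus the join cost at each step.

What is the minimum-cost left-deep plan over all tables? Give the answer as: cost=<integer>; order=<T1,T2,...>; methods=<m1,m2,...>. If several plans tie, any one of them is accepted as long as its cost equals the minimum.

Selinger DP (subsets sized 1..n):
  {A}: scan cost=60, card=60
  {C}: scan cost=100, card=100
  {B}: scan cost=150, card=150
  {AC}: card=240; try (C,nl_idx)→720, (A,hash)→920, (A,nl_idx)→940, (C,merge)→1280, (A,merge)→1320, (C,hash)→1520 …(+2); best=720 via (C,nl_idx)
  {BC}: card=100; try (C,nl_idx)→1300, (C,hash)→1700, (B,merge)→2250, (C,merge)→2300, (B,hash)→2600, (B,nl)→15100 …(+1); best=1300 via (C,nl_idx)
  {ABC}: card=240; try (A,hash)→2120, (A,nl_idx)→2140, (A,merge)→2520, (B,hash)→3360, (B,merge)→4230, (A,nl)→7300 …(+1); best=2120 via (A,hash)

cost=2120; order=B,C,A; methods=nl_idx,hash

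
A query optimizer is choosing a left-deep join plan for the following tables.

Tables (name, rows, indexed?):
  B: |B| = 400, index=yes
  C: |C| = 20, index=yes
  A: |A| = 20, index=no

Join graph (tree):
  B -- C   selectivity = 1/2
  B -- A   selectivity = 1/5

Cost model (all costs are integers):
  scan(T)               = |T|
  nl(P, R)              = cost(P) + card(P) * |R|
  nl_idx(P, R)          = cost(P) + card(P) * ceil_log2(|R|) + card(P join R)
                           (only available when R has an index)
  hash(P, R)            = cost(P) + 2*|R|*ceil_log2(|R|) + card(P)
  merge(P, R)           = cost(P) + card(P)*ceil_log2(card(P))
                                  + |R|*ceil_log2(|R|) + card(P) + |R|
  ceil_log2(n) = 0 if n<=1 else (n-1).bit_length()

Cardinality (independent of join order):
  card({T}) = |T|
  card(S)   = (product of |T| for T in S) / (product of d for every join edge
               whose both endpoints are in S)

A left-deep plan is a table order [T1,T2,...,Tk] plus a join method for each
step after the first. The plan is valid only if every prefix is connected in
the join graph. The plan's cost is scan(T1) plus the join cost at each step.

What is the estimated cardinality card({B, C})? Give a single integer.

4000

Tables in S: B(400), C(20)
Edges inside S: B-C(d=2)
numerator = 400 * 20 = 8000
denominator = 2 = 2
card(S) = 8000 / 2 = 4000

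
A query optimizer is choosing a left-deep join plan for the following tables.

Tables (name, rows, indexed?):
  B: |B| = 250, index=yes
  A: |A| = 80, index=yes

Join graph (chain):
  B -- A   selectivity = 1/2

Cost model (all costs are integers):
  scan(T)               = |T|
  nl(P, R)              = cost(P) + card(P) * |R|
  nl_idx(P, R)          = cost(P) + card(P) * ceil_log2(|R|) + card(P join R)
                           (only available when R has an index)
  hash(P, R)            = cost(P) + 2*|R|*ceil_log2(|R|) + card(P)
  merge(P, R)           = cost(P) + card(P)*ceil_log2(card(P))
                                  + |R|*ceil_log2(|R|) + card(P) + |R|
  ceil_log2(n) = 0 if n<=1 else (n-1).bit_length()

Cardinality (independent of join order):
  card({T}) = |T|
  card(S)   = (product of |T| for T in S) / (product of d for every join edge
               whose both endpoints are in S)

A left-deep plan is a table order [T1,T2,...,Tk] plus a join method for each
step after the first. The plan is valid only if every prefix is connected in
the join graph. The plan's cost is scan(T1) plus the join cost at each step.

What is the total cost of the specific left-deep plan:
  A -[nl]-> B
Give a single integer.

20080

step 1: scan A: cost=80, card=80
step 2: join B via nl
    card(P join B) = 80*250/(2) = 10000
    cost = 80 + 80*250 = 20080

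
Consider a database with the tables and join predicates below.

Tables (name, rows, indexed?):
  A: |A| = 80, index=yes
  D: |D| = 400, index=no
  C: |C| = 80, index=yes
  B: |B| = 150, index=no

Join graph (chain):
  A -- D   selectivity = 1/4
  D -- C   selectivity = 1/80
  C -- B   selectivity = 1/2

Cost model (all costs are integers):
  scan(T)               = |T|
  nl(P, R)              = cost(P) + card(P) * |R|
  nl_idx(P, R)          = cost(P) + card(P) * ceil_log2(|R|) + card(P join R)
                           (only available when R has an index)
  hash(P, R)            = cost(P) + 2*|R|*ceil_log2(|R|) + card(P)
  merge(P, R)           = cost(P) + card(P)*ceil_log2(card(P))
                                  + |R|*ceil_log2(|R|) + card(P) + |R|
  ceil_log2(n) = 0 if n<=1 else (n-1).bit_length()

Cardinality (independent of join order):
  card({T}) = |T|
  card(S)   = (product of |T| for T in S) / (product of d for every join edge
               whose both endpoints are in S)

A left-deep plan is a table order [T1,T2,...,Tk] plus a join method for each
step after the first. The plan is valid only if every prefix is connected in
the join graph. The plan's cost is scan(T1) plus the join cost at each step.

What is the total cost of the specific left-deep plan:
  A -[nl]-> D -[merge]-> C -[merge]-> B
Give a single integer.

258070

step 1: scan A: cost=80, card=80
step 2: join D via nl
    card(P join D) = 80*400/(4) = 8000
    cost = 80 + 80*400 = 32080
step 3: join C via merge
    card(P join C) = 8000*80/(80) = 8000
    cost = 32080 + 8000*13 + 80*7 + 8000 + 80 = 144720
step 4: join B via merge
    card(P join B) = 8000*150/(2) = 600000
    cost = 144720 + 8000*13 + 150*8 + 8000 + 150 = 258070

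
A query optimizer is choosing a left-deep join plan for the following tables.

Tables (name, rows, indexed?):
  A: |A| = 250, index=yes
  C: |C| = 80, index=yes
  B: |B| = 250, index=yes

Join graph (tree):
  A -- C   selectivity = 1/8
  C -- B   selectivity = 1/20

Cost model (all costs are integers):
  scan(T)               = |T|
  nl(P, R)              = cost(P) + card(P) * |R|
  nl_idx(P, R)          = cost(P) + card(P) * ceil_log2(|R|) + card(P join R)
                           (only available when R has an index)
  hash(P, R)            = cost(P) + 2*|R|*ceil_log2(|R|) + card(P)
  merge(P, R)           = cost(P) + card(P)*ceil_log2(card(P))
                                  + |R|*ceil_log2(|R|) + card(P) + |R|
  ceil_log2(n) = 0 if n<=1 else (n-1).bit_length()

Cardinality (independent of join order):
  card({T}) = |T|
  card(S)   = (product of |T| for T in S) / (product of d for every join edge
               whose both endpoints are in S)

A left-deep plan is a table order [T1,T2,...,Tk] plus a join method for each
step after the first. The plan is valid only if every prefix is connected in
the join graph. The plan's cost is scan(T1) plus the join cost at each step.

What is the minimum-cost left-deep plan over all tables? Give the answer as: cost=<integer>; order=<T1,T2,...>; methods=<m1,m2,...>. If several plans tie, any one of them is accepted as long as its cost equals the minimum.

cost=6620; order=B,C,A; methods=hash,hash

Selinger DP (subsets sized 1..n):
  {A}: scan cost=250, card=250
  {C}: scan cost=80, card=80
  {B}: scan cost=250, card=250
  {AC}: card=2500; try (C,hash)→1620, (A,merge)→2970, (C,merge)→3140, (A,nl_idx)→3220, (A,hash)→4160, (C,nl_idx)→4500 …(+2); best=1620 via (C,hash)
  {BC}: card=1000; try (C,hash)→1620, (B,nl_idx)→1720, (B,merge)→2970, (C,nl_idx)→3000, (C,merge)→3140, (B,hash)→4160 …(+2); best=1620 via (C,hash)
  {ABC}: card=31250; try (A,hash)→6620, (B,hash)→8120, (A,merge)→14870, (B,merge)→36370, (A,nl_idx)→40870, (B,nl_idx)→52870 …(+2); best=6620 via (A,hash)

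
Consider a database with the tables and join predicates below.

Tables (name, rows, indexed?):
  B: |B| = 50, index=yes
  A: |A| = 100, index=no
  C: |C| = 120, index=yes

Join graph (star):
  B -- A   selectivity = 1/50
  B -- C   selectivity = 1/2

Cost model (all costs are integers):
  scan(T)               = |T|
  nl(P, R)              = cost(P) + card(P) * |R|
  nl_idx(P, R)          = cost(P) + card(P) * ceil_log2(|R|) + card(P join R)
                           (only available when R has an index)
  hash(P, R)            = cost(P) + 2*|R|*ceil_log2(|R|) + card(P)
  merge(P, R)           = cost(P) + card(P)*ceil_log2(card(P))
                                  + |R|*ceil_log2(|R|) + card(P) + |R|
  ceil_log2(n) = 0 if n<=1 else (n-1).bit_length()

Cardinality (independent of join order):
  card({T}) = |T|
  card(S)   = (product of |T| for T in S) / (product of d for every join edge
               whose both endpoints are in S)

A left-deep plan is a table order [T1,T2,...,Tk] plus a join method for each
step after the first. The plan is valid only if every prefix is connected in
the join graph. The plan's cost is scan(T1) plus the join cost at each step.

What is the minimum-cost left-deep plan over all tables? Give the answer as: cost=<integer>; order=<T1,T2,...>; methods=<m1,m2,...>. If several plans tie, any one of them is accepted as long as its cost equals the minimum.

cost=2560; order=A,B,C; methods=hash,merge

Selinger DP (subsets sized 1..n):
  {B}: scan cost=50, card=50
  {A}: scan cost=100, card=100
  {C}: scan cost=120, card=120
  {AB}: card=100; try (B,hash)→800, (B,nl_idx)→800, (A,merge)→1200, (B,merge)→1250, (A,hash)→1500, (A,nl)→5050 …(+1); best=800 via (B,hash)
  {BC}: card=3000; try (B,hash)→840, (C,merge)→1360, (B,merge)→1430, (C,hash)→1780, (C,nl_idx)→3400, (B,nl_idx)→3840 …(+2); best=840 via (B,hash)
  {ABC}: card=6000; try (C,merge)→2560, (C,hash)→2580, (A,hash)→5240, (C,nl_idx)→7500, (C,nl)→12800, (A,merge)→40640 …(+1); best=2560 via (C,merge)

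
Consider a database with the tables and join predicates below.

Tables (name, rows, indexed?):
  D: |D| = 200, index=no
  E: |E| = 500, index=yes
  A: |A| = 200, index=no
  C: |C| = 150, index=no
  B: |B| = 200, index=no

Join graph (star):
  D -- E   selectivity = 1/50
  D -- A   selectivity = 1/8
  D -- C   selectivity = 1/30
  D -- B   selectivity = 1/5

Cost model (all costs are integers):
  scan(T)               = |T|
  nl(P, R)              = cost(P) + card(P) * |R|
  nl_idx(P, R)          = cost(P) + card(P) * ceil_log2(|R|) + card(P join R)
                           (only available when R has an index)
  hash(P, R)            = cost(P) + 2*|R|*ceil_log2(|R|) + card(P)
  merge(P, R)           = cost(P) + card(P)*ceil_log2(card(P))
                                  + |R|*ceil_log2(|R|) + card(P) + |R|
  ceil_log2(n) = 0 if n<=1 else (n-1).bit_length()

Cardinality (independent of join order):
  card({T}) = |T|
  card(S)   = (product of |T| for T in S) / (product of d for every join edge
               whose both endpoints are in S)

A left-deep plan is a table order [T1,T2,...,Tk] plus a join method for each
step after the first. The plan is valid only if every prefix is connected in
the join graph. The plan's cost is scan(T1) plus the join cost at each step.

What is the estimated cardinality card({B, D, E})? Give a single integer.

80000

Tables in S: B(200), D(200), E(500)
Edges inside S: D-E(d=50), D-B(d=5)
numerator = 200 * 200 * 500 = 20000000
denominator = 50 * 5 = 250
card(S) = 20000000 / 250 = 80000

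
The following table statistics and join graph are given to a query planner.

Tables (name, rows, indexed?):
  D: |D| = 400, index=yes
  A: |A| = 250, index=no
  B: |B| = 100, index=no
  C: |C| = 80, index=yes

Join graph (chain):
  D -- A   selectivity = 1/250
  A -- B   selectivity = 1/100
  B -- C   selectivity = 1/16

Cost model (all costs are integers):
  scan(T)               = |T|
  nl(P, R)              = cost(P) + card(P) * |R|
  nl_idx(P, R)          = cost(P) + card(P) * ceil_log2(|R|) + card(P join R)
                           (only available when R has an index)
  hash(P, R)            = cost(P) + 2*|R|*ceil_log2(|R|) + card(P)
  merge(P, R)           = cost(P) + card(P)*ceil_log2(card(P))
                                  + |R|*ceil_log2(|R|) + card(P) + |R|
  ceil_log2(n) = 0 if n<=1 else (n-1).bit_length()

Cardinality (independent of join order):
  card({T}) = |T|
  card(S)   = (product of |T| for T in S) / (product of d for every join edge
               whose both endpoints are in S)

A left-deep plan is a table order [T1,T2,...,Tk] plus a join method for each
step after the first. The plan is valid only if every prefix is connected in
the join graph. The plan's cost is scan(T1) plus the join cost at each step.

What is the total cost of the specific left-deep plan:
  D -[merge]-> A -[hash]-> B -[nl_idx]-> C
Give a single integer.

13250

step 1: scan D: cost=400, card=400
step 2: join A via merge
    card(P join A) = 400*250/(250) = 400
    cost = 400 + 400*9 + 250*8 + 400 + 250 = 6650
step 3: join B via hash
    card(P join B) = 400*100/(100) = 400
    cost = 6650 + 2*100*7 + 400 = 8450
step 4: join C via nl_idx
    card(P join C) = 400*80/(16) = 2000
    cost = 8450 + 400*7 + 2000 = 13250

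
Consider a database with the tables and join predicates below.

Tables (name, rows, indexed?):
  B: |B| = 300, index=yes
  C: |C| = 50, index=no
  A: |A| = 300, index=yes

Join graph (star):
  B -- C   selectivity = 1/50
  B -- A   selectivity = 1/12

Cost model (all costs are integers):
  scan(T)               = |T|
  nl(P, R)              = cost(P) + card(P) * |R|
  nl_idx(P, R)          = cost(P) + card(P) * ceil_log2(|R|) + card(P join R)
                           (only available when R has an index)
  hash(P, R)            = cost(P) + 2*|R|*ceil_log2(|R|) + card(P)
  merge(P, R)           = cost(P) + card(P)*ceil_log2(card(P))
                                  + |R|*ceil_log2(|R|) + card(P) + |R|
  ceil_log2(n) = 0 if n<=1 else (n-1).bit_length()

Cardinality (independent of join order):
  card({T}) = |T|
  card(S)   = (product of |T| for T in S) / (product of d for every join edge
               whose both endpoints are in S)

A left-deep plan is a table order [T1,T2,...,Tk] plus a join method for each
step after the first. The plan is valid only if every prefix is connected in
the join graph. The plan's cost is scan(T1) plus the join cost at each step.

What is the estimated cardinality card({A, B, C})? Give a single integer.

Tables in S: A(300), B(300), C(50)
Edges inside S: B-C(d=50), B-A(d=12)
numerator = 300 * 300 * 50 = 4500000
denominator = 50 * 12 = 600
card(S) = 4500000 / 600 = 7500

7500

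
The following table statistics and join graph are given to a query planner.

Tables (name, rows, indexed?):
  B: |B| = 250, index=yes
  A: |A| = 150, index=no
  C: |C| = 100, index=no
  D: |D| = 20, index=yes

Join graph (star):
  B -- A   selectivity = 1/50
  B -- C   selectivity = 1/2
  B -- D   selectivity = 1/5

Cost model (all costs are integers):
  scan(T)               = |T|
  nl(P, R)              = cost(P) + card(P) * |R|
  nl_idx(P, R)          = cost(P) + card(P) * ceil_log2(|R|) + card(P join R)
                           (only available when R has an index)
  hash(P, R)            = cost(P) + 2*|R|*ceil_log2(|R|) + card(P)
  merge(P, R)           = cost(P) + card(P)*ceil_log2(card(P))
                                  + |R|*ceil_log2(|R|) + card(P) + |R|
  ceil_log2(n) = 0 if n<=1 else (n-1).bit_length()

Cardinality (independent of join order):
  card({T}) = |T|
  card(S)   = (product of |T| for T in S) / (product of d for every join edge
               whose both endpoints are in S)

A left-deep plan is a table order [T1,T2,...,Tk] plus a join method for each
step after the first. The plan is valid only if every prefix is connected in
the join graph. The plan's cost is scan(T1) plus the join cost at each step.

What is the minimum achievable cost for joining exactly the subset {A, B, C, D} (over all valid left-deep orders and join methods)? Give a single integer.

Selinger DP over subsets of {A,B,C,D}:
  {B}: scan cost=250, card=250
  {A}: scan cost=150, card=150
  {C}: scan cost=100, card=100
  {D}: scan cost=20, card=20
  {AB}: card=750; try (B,nl_idx)→2100, (A,hash)→2900, (B,merge)→3750, (A,merge)→3850, (B,hash)→4300, (B,nl)→37650 …(+1); best=2100 via (B,nl_idx)
  {BC}: card=12500; try (C,hash)→1900, (B,merge)→3150, (C,merge)→3300, (B,hash)→4200, (B,nl_idx)→13400, (B,nl)→25100 …(+1); best=1900 via (C,hash)
  {BD}: card=1000; try (D,hash)→700, (B,nl_idx)→1180, (B,merge)→2390, (D,nl_idx)→2500, (D,merge)→2620, (B,hash)→4040 …(+2); best=700 via (D,hash)
  {ABC}: card=37500; try (C,hash)→4250, (C,merge)→11150, (A,hash)→16800, (C,nl)→77100, (A,merge)→190750, (A,nl)→1876900; best=4250 via (C,hash)
  {ABD}: card=3000; try (D,hash)→3050, (A,hash)→4100, (D,nl_idx)→8850, (D,merge)→10470, (A,merge)→13050, (D,nl)→17100 …(+1); best=3050 via (D,hash)
  {BCD}: card=50000; try (C,hash)→3100, (C,merge)→12500, (D,hash)→14600, (C,nl)→100700, (D,nl_idx)→114400, (D,merge)→189520 …(+1); best=3100 via (C,hash)
  {ABCD}: card=150000; try (C,hash)→7450, (D,hash)→41950, (C,merge)→42850, (A,hash)→55500, (C,nl)→303050, (D,nl_idx)→341750 …(+4); best=7450 via (C,hash)

7450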